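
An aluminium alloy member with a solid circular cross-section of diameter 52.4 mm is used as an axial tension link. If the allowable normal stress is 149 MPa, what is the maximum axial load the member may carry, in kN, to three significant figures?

321 kN

A = 2157 mm².
P_max = σ_allow · A = 149 · 2157 = 321300 N = 321.3 kN.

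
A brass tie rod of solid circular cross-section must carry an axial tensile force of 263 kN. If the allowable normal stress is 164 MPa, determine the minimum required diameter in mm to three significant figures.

45.2 mm

Required area A ≥ P/σ_allow = 263000/164 = 1604 mm².
For a solid circular section, d ≥ √(4A/π) = 45.19 mm.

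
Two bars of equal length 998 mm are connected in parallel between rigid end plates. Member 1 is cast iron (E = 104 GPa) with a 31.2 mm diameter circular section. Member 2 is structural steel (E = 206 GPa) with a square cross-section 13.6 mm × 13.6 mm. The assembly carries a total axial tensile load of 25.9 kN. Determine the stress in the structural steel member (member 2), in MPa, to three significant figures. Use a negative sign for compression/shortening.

45.4 MPa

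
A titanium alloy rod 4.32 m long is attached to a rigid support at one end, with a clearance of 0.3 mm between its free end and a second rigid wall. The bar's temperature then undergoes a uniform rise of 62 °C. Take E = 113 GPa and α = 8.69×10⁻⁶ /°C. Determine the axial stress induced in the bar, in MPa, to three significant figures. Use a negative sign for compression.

-53.0 MPa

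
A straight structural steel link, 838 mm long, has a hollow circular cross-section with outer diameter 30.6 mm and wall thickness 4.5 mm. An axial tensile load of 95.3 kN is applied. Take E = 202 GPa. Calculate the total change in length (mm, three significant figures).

1.07 mm

A = 369 mm².
δ_mech = NL/(AE) = 95300·838/(369·202000) = 1.071 mm.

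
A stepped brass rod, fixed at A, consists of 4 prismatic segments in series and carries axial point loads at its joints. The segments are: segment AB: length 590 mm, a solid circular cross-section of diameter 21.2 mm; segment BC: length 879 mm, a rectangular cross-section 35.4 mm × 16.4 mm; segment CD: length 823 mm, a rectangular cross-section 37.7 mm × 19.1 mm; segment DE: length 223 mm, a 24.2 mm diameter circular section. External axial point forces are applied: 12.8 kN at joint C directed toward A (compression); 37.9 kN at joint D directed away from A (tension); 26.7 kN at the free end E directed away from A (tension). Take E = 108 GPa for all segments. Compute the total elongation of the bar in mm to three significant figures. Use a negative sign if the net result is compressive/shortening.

Internal axial forces (sectioning from the free end, tension +): N_DE = 26.7 kN, N_CD = 64.6 kN, N_BC = 51.8 kN, N_AB = 51.8 kN.
A_AB = 353 mm².
A_BC = 580.6 mm².
A_CD = 720.1 mm².
A_DE = 460 mm².
δ_AB = 51800·590/(353·108000) = 0.8017 mm
δ_BC = 51800·879/(580.6·108000) = 0.7262 mm
δ_CD = 64600·823/(720.1·108000) = 0.6837 mm
δ_DE = 26700·223/(460·108000) = 0.1199 mm
δ = Σδ_i = 2.331 mm.

2.33 mm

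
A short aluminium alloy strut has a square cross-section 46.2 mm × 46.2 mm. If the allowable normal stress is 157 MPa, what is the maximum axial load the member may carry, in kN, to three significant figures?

335 kN

A = 2134 mm².
P_max = σ_allow · A = 157 · 2134 = 335100 N = 335.1 kN.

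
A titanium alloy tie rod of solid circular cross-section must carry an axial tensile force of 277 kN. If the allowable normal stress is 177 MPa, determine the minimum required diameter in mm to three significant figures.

Required area A ≥ P/σ_allow = 277000/177 = 1565 mm².
For a solid circular section, d ≥ √(4A/π) = 44.64 mm.

44.6 mm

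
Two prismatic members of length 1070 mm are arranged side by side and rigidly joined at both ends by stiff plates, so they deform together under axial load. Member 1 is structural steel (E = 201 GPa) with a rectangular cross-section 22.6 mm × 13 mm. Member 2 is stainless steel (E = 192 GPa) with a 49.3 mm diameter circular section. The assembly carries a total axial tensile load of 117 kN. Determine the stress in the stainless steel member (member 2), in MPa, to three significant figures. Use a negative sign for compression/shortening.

A_1 = 293.8 mm².
A_2 = 1909 mm².
Equal strain + equilibrium ⇒ each member carries load in proportion to AE: A₁E₁ = 59050000 N, A₂E₂ = 366500000 N, ΣAE = 425600000 N.
σ₂ = P·E₂/ΣAE = 117000·192000/425600000 = 52.79 MPa.

52.8 MPa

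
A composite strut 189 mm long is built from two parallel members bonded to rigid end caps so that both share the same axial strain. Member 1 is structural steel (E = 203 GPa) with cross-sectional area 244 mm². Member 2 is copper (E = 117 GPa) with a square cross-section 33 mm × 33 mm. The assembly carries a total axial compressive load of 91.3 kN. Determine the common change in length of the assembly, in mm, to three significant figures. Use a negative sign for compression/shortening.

-0.0975 mm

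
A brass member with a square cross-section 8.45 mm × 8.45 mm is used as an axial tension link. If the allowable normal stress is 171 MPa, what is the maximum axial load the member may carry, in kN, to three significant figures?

12.2 kN

A = 71.4 mm².
P_max = σ_allow · A = 171 · 71.4 = 12210 N = 12.21 kN.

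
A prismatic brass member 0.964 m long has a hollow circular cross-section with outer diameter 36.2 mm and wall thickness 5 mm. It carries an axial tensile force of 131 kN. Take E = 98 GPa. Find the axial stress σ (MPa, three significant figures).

267 MPa

A = 490.1 mm².
σ = N/A = 131000/490.1 = 267.3 MPa.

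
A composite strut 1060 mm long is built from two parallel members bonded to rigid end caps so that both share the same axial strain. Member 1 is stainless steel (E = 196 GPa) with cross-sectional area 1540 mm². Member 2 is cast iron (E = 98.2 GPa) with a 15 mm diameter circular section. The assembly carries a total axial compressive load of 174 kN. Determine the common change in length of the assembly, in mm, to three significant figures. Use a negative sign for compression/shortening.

A_2 = 176.7 mm².
Equal strain + equilibrium ⇒ each member carries load in proportion to AE: A₁E₁ = 301800000 N, A₂E₂ = 17350000 N, ΣAE = 319200000 N.
δ = PL/ΣAE = -174000·1060/319200000 = -0.5778 mm.

-0.578 mm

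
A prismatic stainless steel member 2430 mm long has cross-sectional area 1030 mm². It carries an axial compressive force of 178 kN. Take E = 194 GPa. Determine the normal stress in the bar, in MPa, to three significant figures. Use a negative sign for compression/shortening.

σ = N/A = -178000/1030 = -172.8 MPa.

-173 MPa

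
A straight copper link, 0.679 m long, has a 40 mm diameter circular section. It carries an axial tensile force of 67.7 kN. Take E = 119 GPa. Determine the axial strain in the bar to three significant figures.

A = 1257 mm².
σ = N/A = 53.87 MPa; ε = σ/E = 53.87/119000 = 4.527e-04.

4.53e-04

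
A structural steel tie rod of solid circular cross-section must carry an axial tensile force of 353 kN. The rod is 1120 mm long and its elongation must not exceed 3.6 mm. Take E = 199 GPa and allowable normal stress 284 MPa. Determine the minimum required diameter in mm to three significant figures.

Required area A ≥ P/σ_allow = 353000/284 = 1243 mm².
For a solid circular section, d ≥ √(4A/π) = 39.78 mm.
Elongation limit: A ≥ PL/(Eδ_allow) = 353000·1120/(199000·3.6) = 551.9 mm² ⇒ d ≥ 26.51 mm.
The stress limit governs.

39.8 mm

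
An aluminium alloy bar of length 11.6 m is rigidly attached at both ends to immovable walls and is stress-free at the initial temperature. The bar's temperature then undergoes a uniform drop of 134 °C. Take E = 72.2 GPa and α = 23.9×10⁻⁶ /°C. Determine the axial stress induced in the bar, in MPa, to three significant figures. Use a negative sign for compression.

231 MPa

Free thermal expansion αLΔT = 23.9e-6 · 11600 · -134 = -37.15 mm.
The walls impose strain ε = −(-37.15)/11600 = 3.2026e-03; σ = Eε = 72200 · 3.2026e-03 = 231.2 MPa.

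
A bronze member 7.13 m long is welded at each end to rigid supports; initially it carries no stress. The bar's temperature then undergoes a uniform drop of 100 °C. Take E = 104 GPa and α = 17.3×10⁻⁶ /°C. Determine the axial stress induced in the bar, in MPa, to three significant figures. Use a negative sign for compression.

180 MPa

Free thermal expansion αLΔT = 17.3e-6 · 7130 · -100 = -12.33 mm.
The walls impose strain ε = −(-12.33)/7130 = 1.7300e-03; σ = Eε = 104000 · 1.7300e-03 = 179.9 MPa.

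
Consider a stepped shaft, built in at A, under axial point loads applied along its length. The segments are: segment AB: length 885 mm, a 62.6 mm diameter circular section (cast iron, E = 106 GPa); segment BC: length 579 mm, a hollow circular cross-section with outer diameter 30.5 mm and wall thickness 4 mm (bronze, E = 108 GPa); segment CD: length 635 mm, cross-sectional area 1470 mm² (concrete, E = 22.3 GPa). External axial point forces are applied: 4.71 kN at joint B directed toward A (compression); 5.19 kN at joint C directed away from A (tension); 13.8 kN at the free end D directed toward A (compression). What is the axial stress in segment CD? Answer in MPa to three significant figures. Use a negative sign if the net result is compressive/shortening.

-9.39 MPa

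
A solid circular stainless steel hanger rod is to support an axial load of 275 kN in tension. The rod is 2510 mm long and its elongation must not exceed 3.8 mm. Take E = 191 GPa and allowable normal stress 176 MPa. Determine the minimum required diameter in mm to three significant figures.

44.6 mm

Required area A ≥ P/σ_allow = 275000/176 = 1562 mm².
For a solid circular section, d ≥ √(4A/π) = 44.6 mm.
Elongation limit: A ≥ PL/(Eδ_allow) = 275000·2510/(191000·3.8) = 951 mm² ⇒ d ≥ 34.8 mm.
The stress limit governs.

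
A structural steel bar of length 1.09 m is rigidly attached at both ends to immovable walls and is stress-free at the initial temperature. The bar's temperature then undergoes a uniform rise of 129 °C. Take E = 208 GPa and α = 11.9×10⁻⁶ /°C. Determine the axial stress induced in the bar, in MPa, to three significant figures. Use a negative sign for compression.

-319 MPa

Free thermal expansion αLΔT = 11.9e-6 · 1090 · 129 = 1.673 mm.
The walls impose strain ε = −(1.673)/1090 = -1.5351e-03; σ = Eε = 208000 · -1.5351e-03 = -319.3 MPa.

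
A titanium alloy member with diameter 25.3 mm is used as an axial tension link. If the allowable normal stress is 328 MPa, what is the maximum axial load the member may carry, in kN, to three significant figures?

165 kN

A = 502.7 mm².
P_max = σ_allow · A = 328 · 502.7 = 164900 N = 164.9 kN.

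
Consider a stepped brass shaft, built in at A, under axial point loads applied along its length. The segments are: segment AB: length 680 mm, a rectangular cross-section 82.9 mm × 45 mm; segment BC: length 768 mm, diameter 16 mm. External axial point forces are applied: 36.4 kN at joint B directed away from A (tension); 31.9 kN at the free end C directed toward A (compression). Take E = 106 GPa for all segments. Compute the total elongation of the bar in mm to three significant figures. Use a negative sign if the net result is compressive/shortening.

Internal axial forces (sectioning from the free end, tension +): N_BC = -31.9 kN, N_AB = 4.5 kN.
A_AB = 3731 mm².
A_BC = 201.1 mm².
δ_AB = 4500·680/(3731·106000) = 0.007738 mm
δ_BC = -31900·768/(201.1·106000) = -1.15 mm
δ = Σδ_i = -1.142 mm.

-1.14 mm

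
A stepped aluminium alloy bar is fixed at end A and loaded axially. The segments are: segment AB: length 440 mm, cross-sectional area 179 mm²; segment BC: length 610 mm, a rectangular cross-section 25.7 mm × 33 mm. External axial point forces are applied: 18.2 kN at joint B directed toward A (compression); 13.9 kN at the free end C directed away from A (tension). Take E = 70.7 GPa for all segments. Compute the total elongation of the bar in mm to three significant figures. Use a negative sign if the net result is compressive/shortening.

Internal axial forces (sectioning from the free end, tension +): N_BC = 13.9 kN, N_AB = -4.3 kN.
A_BC = 848.1 mm².
δ_AB = -4300·440/(179·70700) = -0.1495 mm
δ_BC = 13900·610/(848.1·70700) = 0.1414 mm
δ = Σδ_i = -0.008093 mm.

-0.00809 mm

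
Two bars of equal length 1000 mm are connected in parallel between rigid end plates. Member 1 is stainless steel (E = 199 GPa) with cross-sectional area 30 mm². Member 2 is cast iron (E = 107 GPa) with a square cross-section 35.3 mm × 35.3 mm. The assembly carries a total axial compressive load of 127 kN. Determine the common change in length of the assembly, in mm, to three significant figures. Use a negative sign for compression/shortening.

-0.912 mm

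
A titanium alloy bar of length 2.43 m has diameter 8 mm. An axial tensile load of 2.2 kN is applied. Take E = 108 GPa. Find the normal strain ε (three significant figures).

4.05e-04

A = 50.27 mm².
σ = N/A = 43.77 MPa; ε = σ/E = 43.77/108000 = 4.053e-04.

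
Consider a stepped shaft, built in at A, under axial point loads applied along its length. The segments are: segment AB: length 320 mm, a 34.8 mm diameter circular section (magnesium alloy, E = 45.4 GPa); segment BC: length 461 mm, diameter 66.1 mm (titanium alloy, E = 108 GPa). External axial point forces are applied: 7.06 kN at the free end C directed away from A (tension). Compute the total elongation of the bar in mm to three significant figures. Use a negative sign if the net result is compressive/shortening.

Internal axial forces (sectioning from the free end, tension +): N_BC = 7.06 kN, N_AB = 7.06 kN.
A_AB = 951.1 mm².
A_BC = 3432 mm².
δ_AB = 7060·320/(951.1·45400) = 0.05232 mm
δ_BC = 7060·461/(3432·108000) = 0.008782 mm
δ = Σδ_i = 0.0611 mm.

0.0611 mm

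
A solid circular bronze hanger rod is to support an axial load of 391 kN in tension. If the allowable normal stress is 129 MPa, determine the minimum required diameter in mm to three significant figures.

Required area A ≥ P/σ_allow = 391000/129 = 3031 mm².
For a solid circular section, d ≥ √(4A/π) = 62.12 mm.

62.1 mm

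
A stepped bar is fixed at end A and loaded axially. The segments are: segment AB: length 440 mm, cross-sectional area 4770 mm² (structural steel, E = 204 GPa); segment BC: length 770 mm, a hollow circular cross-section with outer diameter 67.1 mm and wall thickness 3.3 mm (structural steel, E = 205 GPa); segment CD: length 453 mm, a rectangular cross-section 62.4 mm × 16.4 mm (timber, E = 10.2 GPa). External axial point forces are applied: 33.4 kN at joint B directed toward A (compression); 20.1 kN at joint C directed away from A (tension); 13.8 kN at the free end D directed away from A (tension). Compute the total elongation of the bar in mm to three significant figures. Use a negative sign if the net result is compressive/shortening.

Internal axial forces (sectioning from the free end, tension +): N_CD = 13.8 kN, N_BC = 33.9 kN, N_AB = 0.5 kN.
A_BC = 661.4 mm².
A_CD = 1023 mm².
δ_AB = 500·440/(4770·204000) = 0.0002261 mm
δ_BC = 33900·770/(661.4·205000) = 0.1925 mm
δ_CD = 13800·453/(1023·10200) = 0.5989 mm
δ = Σδ_i = 0.7916 mm.

0.792 mm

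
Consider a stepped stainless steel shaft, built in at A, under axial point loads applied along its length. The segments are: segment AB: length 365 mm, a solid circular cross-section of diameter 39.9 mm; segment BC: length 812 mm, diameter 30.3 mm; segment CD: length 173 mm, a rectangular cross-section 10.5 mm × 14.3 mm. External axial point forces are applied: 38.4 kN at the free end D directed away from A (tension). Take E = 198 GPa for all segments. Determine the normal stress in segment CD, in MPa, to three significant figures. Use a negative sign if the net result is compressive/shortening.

256 MPa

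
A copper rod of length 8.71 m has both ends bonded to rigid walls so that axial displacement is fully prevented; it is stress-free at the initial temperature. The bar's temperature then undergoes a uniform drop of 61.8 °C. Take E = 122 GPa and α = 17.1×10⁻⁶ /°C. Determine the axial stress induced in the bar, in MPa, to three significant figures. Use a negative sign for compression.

129 MPa

Free thermal expansion αLΔT = 17.1e-6 · 8710 · -61.8 = -9.205 mm.
The walls impose strain ε = −(-9.205)/8710 = 1.0568e-03; σ = Eε = 122000 · 1.0568e-03 = 128.9 MPa.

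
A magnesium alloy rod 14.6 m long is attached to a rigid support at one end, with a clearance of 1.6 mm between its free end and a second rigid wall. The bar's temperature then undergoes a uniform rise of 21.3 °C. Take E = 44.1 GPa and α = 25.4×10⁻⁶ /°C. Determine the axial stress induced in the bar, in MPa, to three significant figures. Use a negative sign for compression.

Free thermal expansion αLΔT = 25.4e-6 · 14600 · 21.3 = 7.899 mm.
The walls engage after the gap closes; constrained expansion = 7.899 − 1.6 = 6.299 mm.
The walls impose strain ε = −(6.299)/14600 = -4.3143e-04; σ = Eε = 44100 · -4.3143e-04 = -19.03 MPa.

-19.0 MPa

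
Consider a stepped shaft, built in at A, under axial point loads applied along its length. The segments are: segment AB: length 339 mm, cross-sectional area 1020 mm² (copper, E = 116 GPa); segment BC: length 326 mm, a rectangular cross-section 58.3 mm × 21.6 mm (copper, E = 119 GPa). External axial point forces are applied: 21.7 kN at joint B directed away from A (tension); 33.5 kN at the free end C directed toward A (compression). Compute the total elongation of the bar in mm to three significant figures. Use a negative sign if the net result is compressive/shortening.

-0.107 mm

Internal axial forces (sectioning from the free end, tension +): N_BC = -33.5 kN, N_AB = -11.8 kN.
A_BC = 1259 mm².
δ_AB = -11800·339/(1020·116000) = -0.03381 mm
δ_BC = -33500·326/(1259·119000) = -0.07288 mm
δ = Σδ_i = -0.1067 mm.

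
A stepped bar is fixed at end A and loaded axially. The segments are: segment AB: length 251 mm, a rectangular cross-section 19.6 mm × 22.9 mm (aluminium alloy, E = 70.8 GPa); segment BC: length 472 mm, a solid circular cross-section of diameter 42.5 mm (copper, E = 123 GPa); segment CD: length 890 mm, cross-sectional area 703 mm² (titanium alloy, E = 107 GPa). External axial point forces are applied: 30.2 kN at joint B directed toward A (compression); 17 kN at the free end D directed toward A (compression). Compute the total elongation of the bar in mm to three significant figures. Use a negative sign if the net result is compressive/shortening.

Internal axial forces (sectioning from the free end, tension +): N_CD = -17 kN, N_BC = -17 kN, N_AB = -47.2 kN.
A_AB = 448.8 mm².
A_BC = 1419 mm².
δ_AB = -47200·251/(448.8·70800) = -0.3728 mm
δ_BC = -17000·472/(1419·123000) = -0.04599 mm
δ_CD = -17000·890/(703·107000) = -0.2011 mm
δ = Σδ_i = -0.6199 mm.

-0.620 mm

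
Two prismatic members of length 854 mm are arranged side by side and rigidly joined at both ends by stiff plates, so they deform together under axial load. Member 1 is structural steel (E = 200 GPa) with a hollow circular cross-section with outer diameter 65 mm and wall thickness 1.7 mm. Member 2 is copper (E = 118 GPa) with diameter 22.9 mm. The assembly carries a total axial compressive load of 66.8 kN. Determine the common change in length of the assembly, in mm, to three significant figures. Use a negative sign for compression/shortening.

A_1 = 338.1 mm².
A_2 = 411.9 mm².
Equal strain + equilibrium ⇒ each member carries load in proportion to AE: A₁E₁ = 67610000 N, A₂E₂ = 48600000 N, ΣAE = 116200000 N.
δ = PL/ΣAE = -66800·854/116200000 = -0.4909 mm.

-0.491 mm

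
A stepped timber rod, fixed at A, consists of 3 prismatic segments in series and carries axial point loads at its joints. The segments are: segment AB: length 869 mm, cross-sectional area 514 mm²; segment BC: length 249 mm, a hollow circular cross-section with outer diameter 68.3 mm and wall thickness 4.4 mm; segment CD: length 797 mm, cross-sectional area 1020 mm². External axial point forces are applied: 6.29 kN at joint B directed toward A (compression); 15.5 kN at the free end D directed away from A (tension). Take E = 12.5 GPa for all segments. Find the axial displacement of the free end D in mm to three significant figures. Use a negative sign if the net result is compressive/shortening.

2.56 mm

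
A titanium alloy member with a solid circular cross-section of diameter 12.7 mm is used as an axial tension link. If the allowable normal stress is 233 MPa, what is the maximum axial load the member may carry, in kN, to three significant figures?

A = 126.7 mm².
P_max = σ_allow · A = 233 · 126.7 = 29520 N = 29.52 kN.

29.5 kN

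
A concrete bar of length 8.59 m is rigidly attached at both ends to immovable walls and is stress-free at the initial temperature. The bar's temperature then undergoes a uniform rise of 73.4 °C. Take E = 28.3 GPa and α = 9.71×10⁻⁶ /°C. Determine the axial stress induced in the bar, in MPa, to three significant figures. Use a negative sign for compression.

Free thermal expansion αLΔT = 9.71e-6 · 8590 · 73.4 = 6.122 mm.
The walls impose strain ε = −(6.122)/8590 = -7.1271e-04; σ = Eε = 28300 · -7.1271e-04 = -20.17 MPa.

-20.2 MPa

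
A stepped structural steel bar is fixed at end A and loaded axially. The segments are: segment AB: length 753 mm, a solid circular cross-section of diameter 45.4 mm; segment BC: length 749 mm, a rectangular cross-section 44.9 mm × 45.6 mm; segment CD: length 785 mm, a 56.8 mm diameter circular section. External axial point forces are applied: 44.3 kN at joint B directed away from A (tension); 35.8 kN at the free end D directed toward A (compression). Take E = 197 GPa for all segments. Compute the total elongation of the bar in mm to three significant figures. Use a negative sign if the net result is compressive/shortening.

-0.103 mm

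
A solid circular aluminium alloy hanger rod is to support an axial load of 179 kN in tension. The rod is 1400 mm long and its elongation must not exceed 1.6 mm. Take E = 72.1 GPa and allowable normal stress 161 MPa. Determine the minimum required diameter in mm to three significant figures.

52.6 mm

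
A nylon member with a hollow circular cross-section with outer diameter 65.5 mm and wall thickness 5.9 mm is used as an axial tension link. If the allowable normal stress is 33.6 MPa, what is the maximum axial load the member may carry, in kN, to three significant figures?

37.1 kN

A = 1105 mm².
P_max = σ_allow · A = 33.6 · 1105 = 37120 N = 37.12 kN.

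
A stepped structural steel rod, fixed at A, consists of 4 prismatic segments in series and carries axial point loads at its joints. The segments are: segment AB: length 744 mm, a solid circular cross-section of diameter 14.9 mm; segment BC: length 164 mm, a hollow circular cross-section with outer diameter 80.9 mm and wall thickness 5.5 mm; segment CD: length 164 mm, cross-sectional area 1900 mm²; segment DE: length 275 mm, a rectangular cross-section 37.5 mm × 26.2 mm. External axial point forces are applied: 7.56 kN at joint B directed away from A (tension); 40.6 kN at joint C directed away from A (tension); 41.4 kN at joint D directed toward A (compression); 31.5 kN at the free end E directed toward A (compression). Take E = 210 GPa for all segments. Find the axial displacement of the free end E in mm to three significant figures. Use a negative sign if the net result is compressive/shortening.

Internal axial forces (sectioning from the free end, tension +): N_DE = -31.5 kN, N_CD = -72.9 kN, N_BC = -32.3 kN, N_AB = -24.74 kN.
A_AB = 174.4 mm².
A_BC = 1303 mm².
A_DE = 982.5 mm².
δ_AB = -24740·744/(174.4·210000) = -0.5027 mm
δ_BC = -32300·164/(1303·210000) = -0.01936 mm
δ_CD = -72900·164/(1900·210000) = -0.02996 mm
δ_DE = -31500·275/(982.5·210000) = -0.04198 mm
δ = Σδ_i = -0.594 mm.

-0.594 mm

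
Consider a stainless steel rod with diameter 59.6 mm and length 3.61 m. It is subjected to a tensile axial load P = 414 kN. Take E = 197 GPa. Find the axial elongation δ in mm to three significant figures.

2.72 mm

A = 2790 mm².
δ_mech = NL/(AE) = 414000·3610/(2790·197000) = 2.719 mm.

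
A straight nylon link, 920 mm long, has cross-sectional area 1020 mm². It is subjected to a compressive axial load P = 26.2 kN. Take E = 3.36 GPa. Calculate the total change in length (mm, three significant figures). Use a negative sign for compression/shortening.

-7.03 mm

δ_mech = NL/(AE) = -26200·920/(1020·3360) = -7.033 mm.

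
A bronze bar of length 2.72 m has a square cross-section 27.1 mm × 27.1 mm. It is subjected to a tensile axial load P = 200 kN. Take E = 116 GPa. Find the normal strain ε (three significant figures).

0.00235

A = 734.4 mm².
σ = N/A = 272.3 MPa; ε = σ/E = 272.3/116000 = 2.348e-03.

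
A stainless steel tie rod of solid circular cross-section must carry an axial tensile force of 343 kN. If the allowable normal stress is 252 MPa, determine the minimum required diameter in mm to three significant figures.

41.6 mm

Required area A ≥ P/σ_allow = 343000/252 = 1361 mm².
For a solid circular section, d ≥ √(4A/π) = 41.63 mm.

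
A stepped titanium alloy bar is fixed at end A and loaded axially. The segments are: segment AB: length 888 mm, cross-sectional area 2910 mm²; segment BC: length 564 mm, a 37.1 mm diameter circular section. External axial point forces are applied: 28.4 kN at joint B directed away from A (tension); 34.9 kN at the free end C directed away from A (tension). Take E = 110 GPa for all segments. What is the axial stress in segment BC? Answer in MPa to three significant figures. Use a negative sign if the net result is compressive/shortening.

32.3 MPa

Internal axial forces (sectioning from the free end, tension +): N_BC = 34.9 kN, N_AB = 63.3 kN.
A_BC = 1081 mm².
σ_BC = N_BC/A_BC = 34900/1081 = 32.28 MPa.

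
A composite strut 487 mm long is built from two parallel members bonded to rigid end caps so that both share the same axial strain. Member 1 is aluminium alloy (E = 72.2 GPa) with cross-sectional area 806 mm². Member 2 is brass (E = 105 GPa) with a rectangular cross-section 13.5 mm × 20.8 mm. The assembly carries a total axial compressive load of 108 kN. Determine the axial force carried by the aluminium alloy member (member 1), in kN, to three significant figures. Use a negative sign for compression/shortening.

A_2 = 280.8 mm².
Equal strain + equilibrium ⇒ each member carries load in proportion to AE: A₁E₁ = 58190000 N, A₂E₂ = 29480000 N, ΣAE = 87680000 N.
F₁ = P·A₁E₁/ΣAE = -108000·58190000/87680000 = -71680 N.

-71.7 kN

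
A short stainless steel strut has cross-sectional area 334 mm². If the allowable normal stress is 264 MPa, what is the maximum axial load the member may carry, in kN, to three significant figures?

P_max = σ_allow · A = 264 · 334 = 88180 N = 88.18 kN.

88.2 kN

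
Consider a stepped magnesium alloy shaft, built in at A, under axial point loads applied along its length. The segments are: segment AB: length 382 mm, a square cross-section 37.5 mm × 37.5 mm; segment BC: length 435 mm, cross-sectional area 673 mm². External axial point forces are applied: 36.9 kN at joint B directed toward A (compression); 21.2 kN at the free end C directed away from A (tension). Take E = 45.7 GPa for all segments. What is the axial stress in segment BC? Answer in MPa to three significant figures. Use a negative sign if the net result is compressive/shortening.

31.5 MPa

Internal axial forces (sectioning from the free end, tension +): N_BC = 21.2 kN, N_AB = -15.7 kN.
σ_BC = N_BC/A_BC = 21200/673 = 31.5 MPa.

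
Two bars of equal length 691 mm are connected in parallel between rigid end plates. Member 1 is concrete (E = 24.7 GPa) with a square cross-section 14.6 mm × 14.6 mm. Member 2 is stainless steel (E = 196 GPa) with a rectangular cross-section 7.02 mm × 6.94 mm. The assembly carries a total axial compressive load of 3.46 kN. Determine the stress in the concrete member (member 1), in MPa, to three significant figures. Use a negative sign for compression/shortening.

-5.77 MPa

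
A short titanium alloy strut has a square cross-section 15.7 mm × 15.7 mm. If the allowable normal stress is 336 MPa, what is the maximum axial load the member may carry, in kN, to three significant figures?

A = 246.5 mm².
P_max = σ_allow · A = 336 · 246.5 = 82820 N = 82.82 kN.

82.8 kN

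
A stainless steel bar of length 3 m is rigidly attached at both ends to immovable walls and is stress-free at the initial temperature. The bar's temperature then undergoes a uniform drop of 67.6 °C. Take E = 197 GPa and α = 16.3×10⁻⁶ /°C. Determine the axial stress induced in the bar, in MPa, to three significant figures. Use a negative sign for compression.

Free thermal expansion αLΔT = 16.3e-6 · 3000 · -67.6 = -3.306 mm.
The walls impose strain ε = −(-3.306)/3000 = 1.1019e-03; σ = Eε = 197000 · 1.1019e-03 = 217.1 MPa.

217 MPa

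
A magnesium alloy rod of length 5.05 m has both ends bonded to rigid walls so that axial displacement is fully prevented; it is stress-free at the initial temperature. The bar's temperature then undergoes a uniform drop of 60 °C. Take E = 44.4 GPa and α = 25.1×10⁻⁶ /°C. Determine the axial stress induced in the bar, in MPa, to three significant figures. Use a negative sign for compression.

Free thermal expansion αLΔT = 25.1e-6 · 5050 · -60 = -7.605 mm.
The walls impose strain ε = −(-7.605)/5050 = 1.5060e-03; σ = Eε = 44400 · 1.5060e-03 = 66.87 MPa.

66.9 MPa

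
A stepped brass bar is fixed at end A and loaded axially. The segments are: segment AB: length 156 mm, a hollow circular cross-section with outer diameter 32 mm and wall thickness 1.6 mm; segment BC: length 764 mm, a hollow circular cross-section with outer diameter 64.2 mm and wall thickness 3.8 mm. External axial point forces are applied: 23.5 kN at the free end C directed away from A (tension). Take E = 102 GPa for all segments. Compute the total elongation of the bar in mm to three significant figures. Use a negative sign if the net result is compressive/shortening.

0.479 mm

Internal axial forces (sectioning from the free end, tension +): N_BC = 23.5 kN, N_AB = 23.5 kN.
A_AB = 152.8 mm².
A_BC = 721.1 mm².
δ_AB = 23500·156/(152.8·102000) = 0.2352 mm
δ_BC = 23500·764/(721.1·102000) = 0.2441 mm
δ = Σδ_i = 0.4793 mm.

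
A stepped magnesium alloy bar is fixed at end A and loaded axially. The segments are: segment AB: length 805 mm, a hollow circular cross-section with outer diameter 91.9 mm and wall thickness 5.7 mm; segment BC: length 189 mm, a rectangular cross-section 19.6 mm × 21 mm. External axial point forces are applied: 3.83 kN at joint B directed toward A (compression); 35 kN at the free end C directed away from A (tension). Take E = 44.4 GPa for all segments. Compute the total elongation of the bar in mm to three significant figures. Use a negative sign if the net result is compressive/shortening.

0.728 mm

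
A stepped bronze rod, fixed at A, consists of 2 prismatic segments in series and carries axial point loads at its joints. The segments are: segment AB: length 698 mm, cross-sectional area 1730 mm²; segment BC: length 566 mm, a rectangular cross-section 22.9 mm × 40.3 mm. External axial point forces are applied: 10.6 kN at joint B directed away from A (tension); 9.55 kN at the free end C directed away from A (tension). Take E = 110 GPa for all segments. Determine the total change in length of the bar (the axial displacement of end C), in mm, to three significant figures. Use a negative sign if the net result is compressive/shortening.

Internal axial forces (sectioning from the free end, tension +): N_BC = 9.55 kN, N_AB = 20.15 kN.
A_BC = 922.9 mm².
δ_AB = 20150·698/(1730·110000) = 0.07391 mm
δ_BC = 9550·566/(922.9·110000) = 0.05325 mm
δ = Σδ_i = 0.1272 mm.

0.127 mm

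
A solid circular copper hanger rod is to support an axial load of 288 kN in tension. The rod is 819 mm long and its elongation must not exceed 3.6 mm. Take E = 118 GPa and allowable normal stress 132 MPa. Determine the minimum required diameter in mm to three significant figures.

52.7 mm

Required area A ≥ P/σ_allow = 288000/132 = 2182 mm².
For a solid circular section, d ≥ √(4A/π) = 52.71 mm.
Elongation limit: A ≥ PL/(Eδ_allow) = 288000·819/(118000·3.6) = 555.3 mm² ⇒ d ≥ 26.59 mm.
The stress limit governs.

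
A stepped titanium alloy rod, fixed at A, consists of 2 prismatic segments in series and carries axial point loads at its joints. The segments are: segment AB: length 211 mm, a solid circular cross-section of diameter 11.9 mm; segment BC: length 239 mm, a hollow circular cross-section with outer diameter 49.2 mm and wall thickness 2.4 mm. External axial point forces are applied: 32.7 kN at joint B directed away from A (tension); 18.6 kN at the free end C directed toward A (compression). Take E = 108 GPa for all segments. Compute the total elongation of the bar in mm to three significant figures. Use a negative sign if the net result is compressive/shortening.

0.131 mm

Internal axial forces (sectioning from the free end, tension +): N_BC = -18.6 kN, N_AB = 14.1 kN.
A_AB = 111.2 mm².
A_BC = 352.9 mm².
δ_AB = 14100·211/(111.2·108000) = 0.2477 mm
δ_BC = -18600·239/(352.9·108000) = -0.1166 mm
δ = Σδ_i = 0.131 mm.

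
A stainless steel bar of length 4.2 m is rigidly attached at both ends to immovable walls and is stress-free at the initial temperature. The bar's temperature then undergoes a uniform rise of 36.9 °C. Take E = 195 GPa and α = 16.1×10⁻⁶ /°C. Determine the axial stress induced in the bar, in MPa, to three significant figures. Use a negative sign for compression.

-116 MPa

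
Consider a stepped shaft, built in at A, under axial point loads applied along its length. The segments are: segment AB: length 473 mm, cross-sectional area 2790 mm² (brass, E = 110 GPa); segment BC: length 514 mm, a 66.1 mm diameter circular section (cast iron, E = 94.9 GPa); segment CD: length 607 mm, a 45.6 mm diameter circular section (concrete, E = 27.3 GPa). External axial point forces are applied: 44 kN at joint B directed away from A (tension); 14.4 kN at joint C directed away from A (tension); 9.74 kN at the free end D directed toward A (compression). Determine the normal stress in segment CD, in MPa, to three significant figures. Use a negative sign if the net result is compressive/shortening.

-5.96 MPa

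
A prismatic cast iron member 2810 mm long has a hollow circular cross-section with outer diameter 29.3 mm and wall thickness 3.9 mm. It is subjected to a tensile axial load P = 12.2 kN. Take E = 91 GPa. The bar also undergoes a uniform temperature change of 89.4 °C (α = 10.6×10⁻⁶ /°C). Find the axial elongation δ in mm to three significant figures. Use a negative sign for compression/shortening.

3.87 mm

A = 311.2 mm².
δ_mech = NL/(AE) = 12200·2810/(311.2·91000) = 1.211 mm.
δ_thermal = αLΔT = 10.6e-6·2810·89.4 = 2.663 mm.
δ = δ_mech + δ_thermal = 3.873 mm.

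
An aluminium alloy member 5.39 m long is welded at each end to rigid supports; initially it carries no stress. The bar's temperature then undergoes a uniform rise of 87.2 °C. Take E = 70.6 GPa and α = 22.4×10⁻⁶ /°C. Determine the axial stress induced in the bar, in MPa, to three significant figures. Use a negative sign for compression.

-138 MPa

Free thermal expansion αLΔT = 22.4e-6 · 5390 · 87.2 = 10.53 mm.
The walls impose strain ε = −(10.53)/5390 = -1.9533e-03; σ = Eε = 70600 · -1.9533e-03 = -137.9 MPa.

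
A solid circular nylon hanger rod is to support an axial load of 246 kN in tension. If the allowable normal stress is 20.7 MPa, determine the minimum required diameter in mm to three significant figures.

123 mm

Required area A ≥ P/σ_allow = 246000/20.7 = 11880 mm².
For a solid circular section, d ≥ √(4A/π) = 123 mm.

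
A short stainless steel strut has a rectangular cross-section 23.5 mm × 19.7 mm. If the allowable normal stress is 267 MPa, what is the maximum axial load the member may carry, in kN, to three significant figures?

124 kN

A = 462.9 mm².
P_max = σ_allow · A = 267 · 462.9 = 123600 N = 123.6 kN.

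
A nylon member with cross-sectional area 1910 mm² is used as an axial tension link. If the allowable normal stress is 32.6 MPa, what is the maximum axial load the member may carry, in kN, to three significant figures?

P_max = σ_allow · A = 32.6 · 1910 = 62270 N = 62.27 kN.

62.3 kN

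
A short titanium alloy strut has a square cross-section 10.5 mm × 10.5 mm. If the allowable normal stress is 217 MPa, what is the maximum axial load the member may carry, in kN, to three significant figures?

A = 110.2 mm².
P_max = σ_allow · A = 217 · 110.2 = 23920 N = 23.92 kN.

23.9 kN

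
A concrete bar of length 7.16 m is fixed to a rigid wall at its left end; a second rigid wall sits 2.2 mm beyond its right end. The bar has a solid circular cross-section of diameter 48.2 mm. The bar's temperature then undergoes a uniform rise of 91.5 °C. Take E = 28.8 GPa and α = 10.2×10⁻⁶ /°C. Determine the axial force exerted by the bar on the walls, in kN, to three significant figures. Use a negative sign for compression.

-32.9 kN

Free thermal expansion αLΔT = 10.2e-6 · 7160 · 91.5 = 6.682 mm.
The walls engage after the gap closes; constrained expansion = 6.682 − 2.2 = 4.482 mm.
The walls impose strain ε = −(4.482)/7160 = -6.2604e-04; σ = Eε = 28800 · -6.2604e-04 = -18.03 MPa.
Wall reaction R = σ·A = -18.03·1825 = -32900 N = -32.9 kN.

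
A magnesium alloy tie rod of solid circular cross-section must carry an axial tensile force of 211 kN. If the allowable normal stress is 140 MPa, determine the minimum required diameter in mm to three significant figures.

43.8 mm

Required area A ≥ P/σ_allow = 211000/140 = 1507 mm².
For a solid circular section, d ≥ √(4A/π) = 43.81 mm.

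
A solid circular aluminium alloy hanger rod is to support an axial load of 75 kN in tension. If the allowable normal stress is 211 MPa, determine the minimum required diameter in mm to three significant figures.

Required area A ≥ P/σ_allow = 75000/211 = 355.5 mm².
For a solid circular section, d ≥ √(4A/π) = 21.27 mm.

21.3 mm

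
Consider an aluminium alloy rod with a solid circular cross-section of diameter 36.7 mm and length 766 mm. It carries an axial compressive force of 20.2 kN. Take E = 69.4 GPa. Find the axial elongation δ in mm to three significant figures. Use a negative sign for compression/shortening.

-0.211 mm

A = 1058 mm².
δ_mech = NL/(AE) = -20200·766/(1058·69400) = -0.2108 mm.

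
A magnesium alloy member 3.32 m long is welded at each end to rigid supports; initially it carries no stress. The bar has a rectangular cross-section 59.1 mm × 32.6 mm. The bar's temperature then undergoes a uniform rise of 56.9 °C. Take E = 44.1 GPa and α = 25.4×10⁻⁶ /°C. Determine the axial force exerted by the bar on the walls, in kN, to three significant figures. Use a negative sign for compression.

-123 kN

Free thermal expansion αLΔT = 25.4e-6 · 3320 · 56.9 = 4.798 mm.
The walls impose strain ε = −(4.798)/3320 = -1.4453e-03; σ = Eε = 44100 · -1.4453e-03 = -63.74 MPa.
Wall reaction R = σ·A = -63.74·1927 = -122800 N = -122.8 kN.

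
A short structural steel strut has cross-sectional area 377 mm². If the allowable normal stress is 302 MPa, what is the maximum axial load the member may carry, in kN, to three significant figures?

114 kN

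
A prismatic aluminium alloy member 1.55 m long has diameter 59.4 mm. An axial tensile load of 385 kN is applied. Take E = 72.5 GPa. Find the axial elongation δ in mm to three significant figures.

2.97 mm

A = 2771 mm².
δ_mech = NL/(AE) = 385000·1550/(2771·72500) = 2.97 mm.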